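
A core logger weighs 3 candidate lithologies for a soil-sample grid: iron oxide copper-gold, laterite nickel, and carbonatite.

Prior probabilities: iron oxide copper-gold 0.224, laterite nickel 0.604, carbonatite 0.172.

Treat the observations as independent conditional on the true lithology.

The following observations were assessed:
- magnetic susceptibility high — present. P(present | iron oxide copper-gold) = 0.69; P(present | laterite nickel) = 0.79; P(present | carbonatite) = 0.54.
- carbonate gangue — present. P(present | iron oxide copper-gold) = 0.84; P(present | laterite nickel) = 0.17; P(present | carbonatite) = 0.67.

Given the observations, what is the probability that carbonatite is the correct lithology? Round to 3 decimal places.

By Bayes' rule with conditional independence, the unnormalized weight for each hypothesis is prior × ∏ likelihoods:
  iron oxide copper-gold: 0.224 × 0.69 × 0.84 = 0.12983
  laterite nickel: 0.604 × 0.79 × 0.17 = 0.081117
  carbonatite: 0.172 × 0.54 × 0.67 = 0.06223
The unnormalized weights sum to 0.27318.
P(carbonatite | evidence) = 0.06223 / 0.27318 ≈ 0.228.

0.228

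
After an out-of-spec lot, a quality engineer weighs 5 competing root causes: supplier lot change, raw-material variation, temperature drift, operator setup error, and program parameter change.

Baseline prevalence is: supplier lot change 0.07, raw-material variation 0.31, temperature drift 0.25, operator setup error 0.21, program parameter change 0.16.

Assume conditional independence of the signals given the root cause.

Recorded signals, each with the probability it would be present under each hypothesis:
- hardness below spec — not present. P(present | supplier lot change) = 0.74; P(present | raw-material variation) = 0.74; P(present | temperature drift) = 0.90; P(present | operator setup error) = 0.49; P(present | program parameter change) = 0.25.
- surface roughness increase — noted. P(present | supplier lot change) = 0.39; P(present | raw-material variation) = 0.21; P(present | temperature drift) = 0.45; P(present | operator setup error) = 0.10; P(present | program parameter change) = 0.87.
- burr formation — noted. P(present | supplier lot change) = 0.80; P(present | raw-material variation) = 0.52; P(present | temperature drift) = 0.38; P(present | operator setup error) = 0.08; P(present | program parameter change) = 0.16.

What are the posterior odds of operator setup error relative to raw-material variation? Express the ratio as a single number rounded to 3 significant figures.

0.0973

The normalizing constant cancels in an odds ratio, so compute prior × likelihood for the two hypotheses only (using 1 − P(present | H) for each absent signal):
  operator setup error: 0.21 × (1 − 0.49) × 0.10 × 0.08 = 0.0008568
  raw-material variation: 0.31 × (1 − 0.74) × 0.21 × 0.52 = 0.0088015
Odds(operator setup error : raw-material variation) = 0.0008568 / 0.0088015 ≈ 0.0973.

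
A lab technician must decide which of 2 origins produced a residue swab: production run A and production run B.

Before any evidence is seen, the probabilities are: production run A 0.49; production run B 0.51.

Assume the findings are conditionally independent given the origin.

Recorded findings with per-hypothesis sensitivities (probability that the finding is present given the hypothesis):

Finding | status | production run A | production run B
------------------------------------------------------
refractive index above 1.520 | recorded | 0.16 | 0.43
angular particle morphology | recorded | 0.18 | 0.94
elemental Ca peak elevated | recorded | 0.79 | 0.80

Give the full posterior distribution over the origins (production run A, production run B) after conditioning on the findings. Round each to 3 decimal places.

0.063, 0.937

By Bayes' rule with conditional independence, the unnormalized weight for each hypothesis is prior × ∏ likelihoods:
  production run A: 0.49 × 0.16 × 0.18 × 0.79 = 0.011148
  production run B: 0.51 × 0.43 × 0.94 × 0.80 = 0.16491
The unnormalized weights sum to 0.17606.
P(production run A | evidence) = 0.011148 / 0.17606 ≈ 0.063
P(production run B | evidence) = 0.16491 / 0.17606 ≈ 0.937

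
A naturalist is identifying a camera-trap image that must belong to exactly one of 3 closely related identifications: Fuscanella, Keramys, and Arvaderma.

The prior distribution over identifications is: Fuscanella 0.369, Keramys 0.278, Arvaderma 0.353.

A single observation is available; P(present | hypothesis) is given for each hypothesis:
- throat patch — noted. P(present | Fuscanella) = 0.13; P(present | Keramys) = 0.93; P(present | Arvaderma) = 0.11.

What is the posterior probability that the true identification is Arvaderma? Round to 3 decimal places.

Multiply each prior by the likelihood of the observation:
  Fuscanella: 0.369 × 0.13 = 0.04797
  Keramys: 0.278 × 0.93 = 0.25854
  Arvaderma: 0.353 × 0.11 = 0.03883
Marginal likelihood of the evidence = 0.34534.
P(Arvaderma | evidence) = 0.03883 / 0.34534 ≈ 0.112.

0.112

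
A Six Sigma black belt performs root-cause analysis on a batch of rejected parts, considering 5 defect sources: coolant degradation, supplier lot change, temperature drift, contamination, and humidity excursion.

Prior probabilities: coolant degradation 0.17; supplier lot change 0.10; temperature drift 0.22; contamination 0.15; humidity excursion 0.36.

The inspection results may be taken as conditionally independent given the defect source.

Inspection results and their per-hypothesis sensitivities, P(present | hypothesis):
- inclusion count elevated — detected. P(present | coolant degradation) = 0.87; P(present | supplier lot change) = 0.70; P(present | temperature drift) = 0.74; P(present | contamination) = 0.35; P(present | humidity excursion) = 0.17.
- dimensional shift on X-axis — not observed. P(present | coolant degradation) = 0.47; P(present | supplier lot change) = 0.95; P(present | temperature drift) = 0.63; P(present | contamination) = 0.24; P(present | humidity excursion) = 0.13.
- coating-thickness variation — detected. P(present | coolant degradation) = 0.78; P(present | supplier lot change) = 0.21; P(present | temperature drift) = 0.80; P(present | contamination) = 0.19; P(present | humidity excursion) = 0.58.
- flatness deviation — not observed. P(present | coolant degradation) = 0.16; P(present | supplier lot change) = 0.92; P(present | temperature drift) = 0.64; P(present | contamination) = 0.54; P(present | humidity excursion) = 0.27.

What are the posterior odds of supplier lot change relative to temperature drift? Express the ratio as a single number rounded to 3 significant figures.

0.00339

Posterior odds equal prior odds times the likelihood ratio; only the two competing hypotheses matter (using 1 − P(present | H) for each absent inspection result).
  supplier lot change: 0.10 × 0.70 × (1 − 0.95) × 0.21 × (1 − 0.92) = 5.88e-05
  temperature drift: 0.22 × 0.74 × (1 − 0.63) × 0.80 × (1 − 0.64) = 0.017348
Odds(supplier lot change : temperature drift) = 5.88e-05 / 0.017348 ≈ 0.00339.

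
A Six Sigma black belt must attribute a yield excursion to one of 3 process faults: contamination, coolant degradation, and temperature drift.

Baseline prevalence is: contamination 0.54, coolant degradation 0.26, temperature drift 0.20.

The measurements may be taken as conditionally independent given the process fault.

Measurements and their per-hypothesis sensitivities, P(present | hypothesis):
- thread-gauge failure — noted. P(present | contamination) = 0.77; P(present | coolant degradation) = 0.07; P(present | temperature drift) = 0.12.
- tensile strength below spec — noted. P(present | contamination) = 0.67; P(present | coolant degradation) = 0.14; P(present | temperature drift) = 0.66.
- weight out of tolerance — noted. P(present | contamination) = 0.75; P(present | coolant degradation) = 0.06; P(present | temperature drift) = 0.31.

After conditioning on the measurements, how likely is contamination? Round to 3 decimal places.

0.976

For each hypothesis, the unnormalized posterior weight is prior × product of the measurement likelihoods:
  contamination: 0.54 × 0.77 × 0.67 × 0.75 = 0.20894
  coolant degradation: 0.26 × 0.07 × 0.14 × 0.06 = 0.00015288
  temperature drift: 0.20 × 0.12 × 0.66 × 0.31 = 0.0049104
Normalizing constant Z = 0.20894 + 0.00015288 + 0.0049104 = 0.214.
P(contamination | evidence) = 0.20894 / 0.214 ≈ 0.976.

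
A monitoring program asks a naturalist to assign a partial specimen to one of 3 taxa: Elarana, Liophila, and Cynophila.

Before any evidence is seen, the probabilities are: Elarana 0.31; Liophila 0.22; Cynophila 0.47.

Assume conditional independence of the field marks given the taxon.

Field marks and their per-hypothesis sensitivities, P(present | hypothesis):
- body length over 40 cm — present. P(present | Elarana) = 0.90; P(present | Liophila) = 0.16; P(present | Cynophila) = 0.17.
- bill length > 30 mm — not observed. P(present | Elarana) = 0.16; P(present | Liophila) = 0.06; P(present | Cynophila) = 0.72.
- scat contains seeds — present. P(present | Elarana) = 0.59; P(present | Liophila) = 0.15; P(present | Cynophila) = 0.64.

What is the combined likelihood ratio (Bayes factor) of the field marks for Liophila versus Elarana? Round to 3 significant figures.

0.0506

Take the product of per-field mark likelihoods under each hypothesis (using 1 − P(present | H) for each absent field mark), then divide.
  Liophila: 0.16 × (1 − 0.06) × 0.15 = 0.02256
  Elarana: 0.90 × (1 − 0.16) × 0.59 = 0.44604
Bayes factor = 0.02256 / 0.44604 ≈ 0.0506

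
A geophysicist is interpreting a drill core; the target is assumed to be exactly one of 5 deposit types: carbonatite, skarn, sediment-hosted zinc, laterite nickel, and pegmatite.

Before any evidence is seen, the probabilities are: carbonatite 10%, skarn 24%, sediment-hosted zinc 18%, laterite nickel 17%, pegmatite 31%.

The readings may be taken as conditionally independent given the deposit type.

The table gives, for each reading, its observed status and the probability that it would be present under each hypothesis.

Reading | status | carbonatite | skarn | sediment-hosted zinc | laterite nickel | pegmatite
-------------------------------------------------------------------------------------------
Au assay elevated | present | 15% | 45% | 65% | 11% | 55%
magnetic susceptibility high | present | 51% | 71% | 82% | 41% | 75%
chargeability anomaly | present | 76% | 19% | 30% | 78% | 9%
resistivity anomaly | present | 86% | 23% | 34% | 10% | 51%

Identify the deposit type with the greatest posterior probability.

Multiply each prior by the joint likelihood of the reading pattern:
  carbonatite: 0.10 × 0.15 × 0.51 × 0.76 × 0.86 = 0.005
  skarn: 0.24 × 0.45 × 0.71 × 0.19 × 0.23 = 0.0033509
  sediment-hosted zinc: 0.18 × 0.65 × 0.82 × 0.30 × 0.34 = 0.0097859
  laterite nickel: 0.17 × 0.11 × 0.41 × 0.78 × 0.10 = 0.00059803
  pegmatite: 0.31 × 0.55 × 0.75 × 0.09 × 0.51 = 0.0058695
Marginal likelihood of the evidence = 0.024604.
P(carbonatite | evidence) ≈ 0.005 / 0.024604 ≈ 0.203
P(skarn | evidence) ≈ 0.0033509 / 0.024604 ≈ 0.136
P(sediment-hosted zinc | evidence) ≈ 0.0097859 / 0.024604 ≈ 0.398
P(laterite nickel | evidence) ≈ 0.00059803 / 0.024604 ≈ 0.024
P(pegmatite | evidence) ≈ 0.0058695 / 0.024604 ≈ 0.239
The largest is 0.398, so sediment-hosted zinc is most probable.

sediment-hosted zinc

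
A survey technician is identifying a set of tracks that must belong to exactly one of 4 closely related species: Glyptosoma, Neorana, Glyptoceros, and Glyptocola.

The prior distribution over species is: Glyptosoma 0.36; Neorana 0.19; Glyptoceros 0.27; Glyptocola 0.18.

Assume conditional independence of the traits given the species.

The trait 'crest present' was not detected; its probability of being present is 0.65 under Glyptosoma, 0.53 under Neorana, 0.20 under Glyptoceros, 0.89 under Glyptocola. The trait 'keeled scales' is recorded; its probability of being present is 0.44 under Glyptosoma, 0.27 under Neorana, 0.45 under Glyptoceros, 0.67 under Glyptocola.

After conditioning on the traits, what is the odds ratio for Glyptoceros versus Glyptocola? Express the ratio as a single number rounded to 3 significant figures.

The normalizing constant cancels in an odds ratio, so compute prior × likelihood for the two hypotheses only (using 1 − P(present | H) for each absent trait):
  Glyptoceros: 0.27 × (1 − 0.20) × 0.45 = 0.0972
  Glyptocola: 0.18 × (1 − 0.89) × 0.67 = 0.013266
Posterior odds = 0.0972 / 0.013266 ≈ 7.33.

7.33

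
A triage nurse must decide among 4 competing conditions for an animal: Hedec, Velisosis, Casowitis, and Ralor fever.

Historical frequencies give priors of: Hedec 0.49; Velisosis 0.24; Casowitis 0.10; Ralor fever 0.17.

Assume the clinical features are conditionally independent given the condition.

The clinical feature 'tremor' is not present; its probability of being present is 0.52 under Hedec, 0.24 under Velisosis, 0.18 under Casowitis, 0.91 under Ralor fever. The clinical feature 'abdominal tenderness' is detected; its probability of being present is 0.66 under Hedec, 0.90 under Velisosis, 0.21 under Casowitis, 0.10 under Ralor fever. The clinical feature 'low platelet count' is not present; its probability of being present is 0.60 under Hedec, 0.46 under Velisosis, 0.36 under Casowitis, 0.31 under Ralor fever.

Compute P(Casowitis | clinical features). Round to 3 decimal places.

Multiply each prior by the joint likelihood of the clinical feature pattern (using 1 − P(present | H) for each absent clinical feature):
  Hedec: 0.49 × (1 − 0.52) × 0.66 × (1 − 0.60) = 0.062093
  Velisosis: 0.24 × (1 − 0.24) × 0.90 × (1 − 0.46) = 0.088646
  Casowitis: 0.10 × (1 − 0.18) × 0.21 × (1 − 0.36) = 0.011021
  Ralor fever: 0.17 × (1 − 0.91) × 0.10 × (1 − 0.31) = 0.0010557
The unnormalized weights sum to 0.16282.
P(Casowitis | evidence) = 0.011021 / 0.16282 ≈ 0.068.

0.068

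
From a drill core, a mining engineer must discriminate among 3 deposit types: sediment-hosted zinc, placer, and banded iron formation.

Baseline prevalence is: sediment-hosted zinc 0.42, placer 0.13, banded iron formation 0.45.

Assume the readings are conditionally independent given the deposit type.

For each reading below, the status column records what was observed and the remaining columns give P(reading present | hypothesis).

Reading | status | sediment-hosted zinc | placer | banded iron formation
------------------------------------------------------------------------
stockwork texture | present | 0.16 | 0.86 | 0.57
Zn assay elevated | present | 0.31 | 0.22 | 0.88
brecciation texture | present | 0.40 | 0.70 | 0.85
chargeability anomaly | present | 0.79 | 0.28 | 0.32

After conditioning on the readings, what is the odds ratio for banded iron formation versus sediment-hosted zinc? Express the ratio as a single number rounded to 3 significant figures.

The normalizing constant cancels in an odds ratio, so compute prior × likelihood for the two hypotheses only:
  banded iron formation: 0.45 × 0.57 × 0.88 × 0.85 × 0.32 = 0.061396
  sediment-hosted zinc: 0.42 × 0.16 × 0.31 × 0.40 × 0.79 = 0.0065829
Odds(banded iron formation : sediment-hosted zinc) = 0.061396 / 0.0065829 ≈ 9.33.

9.33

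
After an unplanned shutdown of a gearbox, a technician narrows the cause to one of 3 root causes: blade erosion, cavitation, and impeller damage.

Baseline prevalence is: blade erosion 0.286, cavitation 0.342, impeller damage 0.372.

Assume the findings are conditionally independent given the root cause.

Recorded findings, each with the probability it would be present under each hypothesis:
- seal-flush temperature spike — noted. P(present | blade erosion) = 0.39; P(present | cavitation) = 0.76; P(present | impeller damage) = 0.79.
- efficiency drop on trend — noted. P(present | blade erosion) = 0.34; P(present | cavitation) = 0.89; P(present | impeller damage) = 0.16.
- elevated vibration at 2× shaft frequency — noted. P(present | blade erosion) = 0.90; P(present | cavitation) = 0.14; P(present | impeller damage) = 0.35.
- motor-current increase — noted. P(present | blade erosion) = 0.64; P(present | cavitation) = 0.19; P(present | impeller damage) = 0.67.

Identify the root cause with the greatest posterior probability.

blade erosion

By Bayes' rule with conditional independence, the unnormalized weight for each hypothesis is prior × ∏ likelihoods:
  blade erosion: 0.286 × 0.39 × 0.34 × 0.90 × 0.64 = 0.021844
  cavitation: 0.342 × 0.76 × 0.89 × 0.14 × 0.19 = 0.0061533
  impeller damage: 0.372 × 0.79 × 0.16 × 0.35 × 0.67 = 0.011026
The unnormalized weights sum to 0.039024.
P(blade erosion | evidence) ≈ 0.021844 / 0.039024 ≈ 0.560
P(cavitation | evidence) ≈ 0.0061533 / 0.039024 ≈ 0.158
P(impeller damage | evidence) ≈ 0.011026 / 0.039024 ≈ 0.283
The largest is 0.560, so blade erosion is most probable.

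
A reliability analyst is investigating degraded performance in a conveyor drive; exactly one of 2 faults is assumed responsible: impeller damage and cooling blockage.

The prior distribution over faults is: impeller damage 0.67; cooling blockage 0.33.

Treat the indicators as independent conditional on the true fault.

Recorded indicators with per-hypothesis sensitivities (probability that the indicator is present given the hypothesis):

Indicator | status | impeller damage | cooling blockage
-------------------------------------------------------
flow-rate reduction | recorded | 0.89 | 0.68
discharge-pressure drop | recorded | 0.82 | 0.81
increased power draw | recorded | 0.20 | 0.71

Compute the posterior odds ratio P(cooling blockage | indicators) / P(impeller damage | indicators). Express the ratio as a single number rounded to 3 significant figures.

The normalizing constant cancels in an odds ratio, so compute prior × likelihood for the two hypotheses only:
  cooling blockage: 0.33 × 0.68 × 0.81 × 0.71 = 0.12905
  impeller damage: 0.67 × 0.89 × 0.82 × 0.20 = 0.097793
Posterior odds = 0.12905 / 0.097793 ≈ 1.32.

1.32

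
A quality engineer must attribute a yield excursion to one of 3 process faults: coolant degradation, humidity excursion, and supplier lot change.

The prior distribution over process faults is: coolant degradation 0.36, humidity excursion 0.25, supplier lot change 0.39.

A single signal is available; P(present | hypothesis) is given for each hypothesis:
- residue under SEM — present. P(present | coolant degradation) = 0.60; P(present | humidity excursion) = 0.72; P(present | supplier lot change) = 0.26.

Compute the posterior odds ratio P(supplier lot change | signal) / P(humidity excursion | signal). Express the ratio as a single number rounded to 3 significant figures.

Posterior odds equal prior odds times the likelihood ratio; only the two competing hypotheses matter.
  supplier lot change: 0.39 × 0.26 = 0.1014
  humidity excursion: 0.25 × 0.72 = 0.18
Odds(supplier lot change : humidity excursion) = 0.1014 / 0.18 ≈ 0.563.

0.563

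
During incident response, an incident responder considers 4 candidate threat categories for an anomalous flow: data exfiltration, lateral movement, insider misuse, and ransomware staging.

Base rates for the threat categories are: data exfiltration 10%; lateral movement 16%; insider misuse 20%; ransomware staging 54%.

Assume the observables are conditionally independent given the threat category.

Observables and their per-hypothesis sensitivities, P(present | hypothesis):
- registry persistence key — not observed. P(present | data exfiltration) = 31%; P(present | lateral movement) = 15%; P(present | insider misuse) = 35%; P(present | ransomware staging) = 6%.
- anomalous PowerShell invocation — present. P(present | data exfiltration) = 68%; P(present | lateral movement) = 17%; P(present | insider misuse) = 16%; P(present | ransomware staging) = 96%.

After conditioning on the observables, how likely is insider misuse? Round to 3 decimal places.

Multiply each prior by the joint likelihood of the observable pattern (using 1 − P(present | H) for each absent observable):
  data exfiltration: 0.10 × (1 − 0.31) × 0.68 = 0.04692
  lateral movement: 0.16 × (1 − 0.15) × 0.17 = 0.02312
  insider misuse: 0.20 × (1 − 0.35) × 0.16 = 0.0208
  ransomware staging: 0.54 × (1 − 0.06) × 0.96 = 0.4873
The unnormalized weights sum to 0.57814.
P(insider misuse | evidence) = 0.0208 / 0.57814 ≈ 0.036.

0.036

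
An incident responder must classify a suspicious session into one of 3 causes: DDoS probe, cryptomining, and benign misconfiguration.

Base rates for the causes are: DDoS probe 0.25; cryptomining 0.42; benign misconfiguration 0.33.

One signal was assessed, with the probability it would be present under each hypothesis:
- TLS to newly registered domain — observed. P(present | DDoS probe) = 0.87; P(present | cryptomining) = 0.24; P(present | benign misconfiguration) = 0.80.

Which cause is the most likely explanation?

For each hypothesis, the unnormalized posterior weight is prior × likelihood:
  DDoS probe: 0.25 × 0.87 = 0.2175
  cryptomining: 0.42 × 0.24 = 0.1008
  benign misconfiguration: 0.33 × 0.80 = 0.264
Marginal likelihood of the evidence = 0.5823.
P(DDoS probe | evidence) ≈ 0.2175 / 0.5823 ≈ 0.374
P(cryptomining | evidence) ≈ 0.1008 / 0.5823 ≈ 0.173
P(benign misconfiguration | evidence) ≈ 0.264 / 0.5823 ≈ 0.453
The largest is 0.453, so benign misconfiguration is most probable.

benign misconfiguration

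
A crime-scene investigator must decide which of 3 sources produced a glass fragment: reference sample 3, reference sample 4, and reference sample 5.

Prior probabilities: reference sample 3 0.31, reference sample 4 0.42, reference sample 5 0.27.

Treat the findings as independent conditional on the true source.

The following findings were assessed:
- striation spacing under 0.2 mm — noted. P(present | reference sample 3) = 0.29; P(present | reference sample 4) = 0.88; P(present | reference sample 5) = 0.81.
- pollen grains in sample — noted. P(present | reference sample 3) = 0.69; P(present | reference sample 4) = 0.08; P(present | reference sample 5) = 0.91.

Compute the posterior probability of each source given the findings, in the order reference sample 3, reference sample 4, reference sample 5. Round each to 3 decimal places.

For each hypothesis, the unnormalized posterior weight is prior × product of the finding likelihoods:
  reference sample 3: 0.31 × 0.29 × 0.69 = 0.062031
  reference sample 4: 0.42 × 0.88 × 0.08 = 0.029568
  reference sample 5: 0.27 × 0.81 × 0.91 = 0.19902
Marginal likelihood of the evidence = 0.29062.
P(reference sample 3 | evidence) = 0.062031 / 0.29062 ≈ 0.213
P(reference sample 4 | evidence) = 0.029568 / 0.29062 ≈ 0.102
P(reference sample 5 | evidence) = 0.19902 / 0.29062 ≈ 0.685

0.213, 0.102, 0.685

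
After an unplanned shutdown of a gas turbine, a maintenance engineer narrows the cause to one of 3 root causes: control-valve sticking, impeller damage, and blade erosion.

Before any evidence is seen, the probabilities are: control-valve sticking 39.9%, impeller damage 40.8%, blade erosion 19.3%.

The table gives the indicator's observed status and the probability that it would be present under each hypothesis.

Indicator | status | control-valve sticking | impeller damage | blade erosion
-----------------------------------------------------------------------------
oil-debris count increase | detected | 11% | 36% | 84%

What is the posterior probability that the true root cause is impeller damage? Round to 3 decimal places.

By Bayes' rule, the unnormalized weight for each hypothesis is prior × likelihood:
  control-valve sticking: 0.399 × 0.11 = 0.04389
  impeller damage: 0.408 × 0.36 = 0.14688
  blade erosion: 0.193 × 0.84 = 0.16212
Marginal likelihood of the evidence = 0.35289.
P(impeller damage | evidence) = 0.14688 / 0.35289 ≈ 0.416.

0.416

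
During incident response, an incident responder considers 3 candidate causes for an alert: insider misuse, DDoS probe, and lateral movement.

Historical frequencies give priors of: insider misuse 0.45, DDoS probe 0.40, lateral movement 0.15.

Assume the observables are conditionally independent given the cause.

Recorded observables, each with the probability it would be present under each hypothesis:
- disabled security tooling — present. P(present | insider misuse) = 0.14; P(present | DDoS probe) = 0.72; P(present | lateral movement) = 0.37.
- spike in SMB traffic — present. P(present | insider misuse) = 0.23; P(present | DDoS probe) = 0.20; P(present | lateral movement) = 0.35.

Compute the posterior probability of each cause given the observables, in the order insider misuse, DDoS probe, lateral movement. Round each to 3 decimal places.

Multiply each prior by the joint likelihood of the observable pattern:
  insider misuse: 0.45 × 0.14 × 0.23 = 0.01449
  DDoS probe: 0.40 × 0.72 × 0.20 = 0.0576
  lateral movement: 0.15 × 0.37 × 0.35 = 0.019425
Marginal likelihood of the evidence = 0.091515.
P(insider misuse | evidence) = 0.01449 / 0.091515 ≈ 0.158
P(DDoS probe | evidence) = 0.0576 / 0.091515 ≈ 0.629
P(lateral movement | evidence) = 0.019425 / 0.091515 ≈ 0.212

0.158, 0.629, 0.212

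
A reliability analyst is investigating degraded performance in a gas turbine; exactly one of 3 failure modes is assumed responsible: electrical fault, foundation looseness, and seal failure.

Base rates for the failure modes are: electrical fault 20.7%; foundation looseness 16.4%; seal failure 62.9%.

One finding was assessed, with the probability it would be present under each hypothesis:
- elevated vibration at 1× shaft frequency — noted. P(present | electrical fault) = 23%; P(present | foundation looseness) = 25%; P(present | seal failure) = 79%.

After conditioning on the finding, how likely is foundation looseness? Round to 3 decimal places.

0.070

Multiply each prior by the likelihood of the finding:
  electrical fault: 0.207 × 0.23 = 0.04761
  foundation looseness: 0.164 × 0.25 = 0.041
  seal failure: 0.629 × 0.79 = 0.49691
The unnormalized weights sum to 0.58552.
P(foundation looseness | evidence) = 0.041 / 0.58552 ≈ 0.070.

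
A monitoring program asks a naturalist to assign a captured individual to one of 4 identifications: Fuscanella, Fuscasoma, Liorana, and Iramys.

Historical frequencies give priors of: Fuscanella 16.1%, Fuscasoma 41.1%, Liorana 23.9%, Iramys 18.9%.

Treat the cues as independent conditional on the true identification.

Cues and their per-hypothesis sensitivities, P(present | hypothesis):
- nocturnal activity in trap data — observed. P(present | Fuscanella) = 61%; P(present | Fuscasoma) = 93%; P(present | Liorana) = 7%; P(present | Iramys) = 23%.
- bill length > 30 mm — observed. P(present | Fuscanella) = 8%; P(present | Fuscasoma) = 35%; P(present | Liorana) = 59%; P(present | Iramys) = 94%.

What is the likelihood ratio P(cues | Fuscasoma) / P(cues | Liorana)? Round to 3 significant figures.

Take the product of per-cue likelihoods under each hypothesis, then divide.
  Fuscasoma: 0.93 × 0.35 = 0.3255
  Liorana: 0.07 × 0.59 = 0.0413
Bayes factor = 0.3255 / 0.0413 ≈ 7.88

7.88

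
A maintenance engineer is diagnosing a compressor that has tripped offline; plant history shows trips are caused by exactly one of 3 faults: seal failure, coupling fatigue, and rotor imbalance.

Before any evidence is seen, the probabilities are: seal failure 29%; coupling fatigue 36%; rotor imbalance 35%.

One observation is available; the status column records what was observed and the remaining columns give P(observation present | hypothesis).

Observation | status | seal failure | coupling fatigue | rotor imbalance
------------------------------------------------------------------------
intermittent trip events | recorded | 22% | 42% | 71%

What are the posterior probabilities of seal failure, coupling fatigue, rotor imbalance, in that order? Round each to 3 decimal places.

0.138, 0.326, 0.536

Multiply each prior by the likelihood of the observation:
  seal failure: 0.29 × 0.22 = 0.0638
  coupling fatigue: 0.36 × 0.42 = 0.1512
  rotor imbalance: 0.35 × 0.71 = 0.2485
Normalizing constant Z = 0.0638 + 0.1512 + 0.2485 = 0.4635.
P(seal failure | evidence) = 0.0638 / 0.4635 ≈ 0.138
P(coupling fatigue | evidence) = 0.1512 / 0.4635 ≈ 0.326
P(rotor imbalance | evidence) = 0.2485 / 0.4635 ≈ 0.536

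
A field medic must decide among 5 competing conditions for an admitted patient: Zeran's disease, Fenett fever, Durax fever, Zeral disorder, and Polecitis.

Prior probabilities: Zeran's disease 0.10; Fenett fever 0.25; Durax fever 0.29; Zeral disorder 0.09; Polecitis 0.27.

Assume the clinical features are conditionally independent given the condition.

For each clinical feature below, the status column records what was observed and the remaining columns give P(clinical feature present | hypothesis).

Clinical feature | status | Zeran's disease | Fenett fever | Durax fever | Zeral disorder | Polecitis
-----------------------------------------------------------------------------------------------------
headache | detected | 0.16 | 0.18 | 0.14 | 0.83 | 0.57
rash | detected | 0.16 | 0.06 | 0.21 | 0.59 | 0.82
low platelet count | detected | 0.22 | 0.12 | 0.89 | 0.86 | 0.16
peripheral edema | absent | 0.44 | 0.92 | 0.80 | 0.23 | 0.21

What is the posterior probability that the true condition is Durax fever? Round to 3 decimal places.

By Bayes' rule with conditional independence, the unnormalized weight for each hypothesis is prior × ∏ likelihoods (using 1 − P(present | H) for each absent clinical feature):
  Zeran's disease: 0.10 × 0.16 × 0.16 × 0.22 × (1 − 0.44) = 0.00031539
  Fenett fever: 0.25 × 0.18 × 0.06 × 0.12 × (1 − 0.92) = 2.592e-05
  Durax fever: 0.29 × 0.14 × 0.21 × 0.89 × (1 − 0.80) = 0.0015176
  Zeral disorder: 0.09 × 0.83 × 0.59 × 0.86 × (1 − 0.23) = 0.029185
  Polecitis: 0.27 × 0.57 × 0.82 × 0.16 × (1 − 0.21) = 0.015951
The unnormalized weights sum to 0.046996.
P(Durax fever | evidence) = 0.0015176 / 0.046996 ≈ 0.032.

0.032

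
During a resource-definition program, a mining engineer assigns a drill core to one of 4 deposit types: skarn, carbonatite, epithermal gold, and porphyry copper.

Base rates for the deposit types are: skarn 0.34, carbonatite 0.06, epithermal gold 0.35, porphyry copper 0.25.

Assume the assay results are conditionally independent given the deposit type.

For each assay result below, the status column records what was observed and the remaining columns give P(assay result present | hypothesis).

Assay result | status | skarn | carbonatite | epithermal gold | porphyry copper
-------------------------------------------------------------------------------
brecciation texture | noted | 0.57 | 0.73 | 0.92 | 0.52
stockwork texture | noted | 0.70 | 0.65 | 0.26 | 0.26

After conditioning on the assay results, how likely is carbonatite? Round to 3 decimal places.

By Bayes' rule with conditional independence, the unnormalized weight for each hypothesis is prior × ∏ likelihoods:
  skarn: 0.34 × 0.57 × 0.70 = 0.13566
  carbonatite: 0.06 × 0.73 × 0.65 = 0.02847
  epithermal gold: 0.35 × 0.92 × 0.26 = 0.08372
  porphyry copper: 0.25 × 0.52 × 0.26 = 0.0338
Normalizing constant Z = 0.13566 + 0.02847 + 0.08372 + 0.0338 = 0.28165.
P(carbonatite | evidence) = 0.02847 / 0.28165 ≈ 0.101.

0.101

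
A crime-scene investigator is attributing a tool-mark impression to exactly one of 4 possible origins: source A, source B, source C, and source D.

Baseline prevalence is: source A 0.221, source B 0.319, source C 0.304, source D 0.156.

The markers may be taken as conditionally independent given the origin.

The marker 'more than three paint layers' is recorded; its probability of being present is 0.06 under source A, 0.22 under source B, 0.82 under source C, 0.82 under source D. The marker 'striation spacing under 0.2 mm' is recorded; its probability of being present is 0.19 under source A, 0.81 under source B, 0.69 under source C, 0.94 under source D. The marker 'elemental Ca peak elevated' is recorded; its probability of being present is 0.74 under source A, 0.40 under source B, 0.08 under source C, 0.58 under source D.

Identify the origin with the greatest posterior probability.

For each hypothesis, the unnormalized posterior weight is prior × product of the marker likelihoods:
  source A: 0.221 × 0.06 × 0.19 × 0.74 = 0.0018644
  source B: 0.319 × 0.22 × 0.81 × 0.40 = 0.022738
  source C: 0.304 × 0.82 × 0.69 × 0.08 = 0.01376
  source D: 0.156 × 0.82 × 0.94 × 0.58 = 0.069742
Normalizing constant Z = 0.0018644 + 0.022738 + 0.01376 + 0.069742 = 0.1081.
P(source A | evidence) ≈ 0.0018644 / 0.1081 ≈ 0.017
P(source B | evidence) ≈ 0.022738 / 0.1081 ≈ 0.210
P(source C | evidence) ≈ 0.01376 / 0.1081 ≈ 0.127
P(source D | evidence) ≈ 0.069742 / 0.1081 ≈ 0.645
The largest is 0.645, so source D is most probable.

source D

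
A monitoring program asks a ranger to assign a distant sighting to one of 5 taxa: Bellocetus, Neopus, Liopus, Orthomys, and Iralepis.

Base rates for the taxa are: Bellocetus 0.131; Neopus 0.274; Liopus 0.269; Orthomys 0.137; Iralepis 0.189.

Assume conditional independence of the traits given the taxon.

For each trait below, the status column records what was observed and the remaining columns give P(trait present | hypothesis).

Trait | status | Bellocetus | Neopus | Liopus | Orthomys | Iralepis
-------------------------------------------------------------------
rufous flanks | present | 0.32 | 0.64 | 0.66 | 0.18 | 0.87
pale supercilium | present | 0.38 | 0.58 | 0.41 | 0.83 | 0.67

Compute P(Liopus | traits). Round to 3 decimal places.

Multiply each prior by the joint likelihood of the trait pattern:
  Bellocetus: 0.131 × 0.32 × 0.38 = 0.01593
  Neopus: 0.274 × 0.64 × 0.58 = 0.10171
  Liopus: 0.269 × 0.66 × 0.41 = 0.072791
  Orthomys: 0.137 × 0.18 × 0.83 = 0.020468
  Iralepis: 0.189 × 0.87 × 0.67 = 0.11017
Marginal likelihood of the evidence = 0.32107.
P(Liopus | evidence) = 0.072791 / 0.32107 ≈ 0.227.

0.227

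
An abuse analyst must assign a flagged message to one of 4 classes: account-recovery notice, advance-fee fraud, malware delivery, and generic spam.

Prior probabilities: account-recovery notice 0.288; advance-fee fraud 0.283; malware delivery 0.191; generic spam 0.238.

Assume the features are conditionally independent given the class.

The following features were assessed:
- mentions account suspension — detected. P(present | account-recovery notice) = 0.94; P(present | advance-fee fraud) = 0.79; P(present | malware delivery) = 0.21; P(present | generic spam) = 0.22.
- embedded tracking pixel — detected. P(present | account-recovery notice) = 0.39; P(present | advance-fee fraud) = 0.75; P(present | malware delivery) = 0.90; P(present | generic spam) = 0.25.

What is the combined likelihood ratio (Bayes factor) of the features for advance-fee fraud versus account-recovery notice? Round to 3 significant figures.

Joint likelihood of the feature pattern under each hypothesis:
  advance-fee fraud: 0.79 × 0.75 = 0.5925
  account-recovery notice: 0.94 × 0.39 = 0.3666
Bayes factor = 0.5925 / 0.3666 ≈ 1.62

1.62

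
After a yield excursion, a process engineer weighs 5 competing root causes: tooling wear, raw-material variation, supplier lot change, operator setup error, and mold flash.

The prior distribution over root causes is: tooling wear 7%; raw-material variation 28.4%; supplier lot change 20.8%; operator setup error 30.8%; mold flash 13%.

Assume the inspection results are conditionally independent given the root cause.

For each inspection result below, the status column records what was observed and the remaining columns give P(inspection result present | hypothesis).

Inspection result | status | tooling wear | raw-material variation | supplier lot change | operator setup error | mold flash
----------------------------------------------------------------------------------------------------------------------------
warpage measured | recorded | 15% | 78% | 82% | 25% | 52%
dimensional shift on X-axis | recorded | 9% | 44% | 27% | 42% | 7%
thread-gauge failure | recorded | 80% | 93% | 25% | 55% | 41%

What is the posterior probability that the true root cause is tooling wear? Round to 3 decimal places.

Multiply each prior by the joint likelihood of the inspection result pattern:
  tooling wear: 0.070 × 0.15 × 0.09 × 0.80 = 0.000756
  raw-material variation: 0.284 × 0.78 × 0.44 × 0.93 = 0.090646
  supplier lot change: 0.208 × 0.82 × 0.27 × 0.25 = 0.011513
  operator setup error: 0.308 × 0.25 × 0.42 × 0.55 = 0.017787
  mold flash: 0.130 × 0.52 × 0.07 × 0.41 = 0.0019401
The unnormalized weights sum to 0.12264.
P(tooling wear | evidence) = 0.000756 / 0.12264 ≈ 0.006.

0.006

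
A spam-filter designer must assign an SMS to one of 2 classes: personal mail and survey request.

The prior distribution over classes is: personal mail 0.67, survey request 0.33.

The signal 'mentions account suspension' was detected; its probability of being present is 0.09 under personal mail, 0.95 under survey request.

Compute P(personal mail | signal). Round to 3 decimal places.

0.161

For each hypothesis, the unnormalized posterior weight is prior × likelihood:
  personal mail: 0.67 × 0.09 = 0.0603
  survey request: 0.33 × 0.95 = 0.3135
Normalizing constant Z = 0.0603 + 0.3135 = 0.3738.
P(personal mail | evidence) = 0.0603 / 0.3738 ≈ 0.161.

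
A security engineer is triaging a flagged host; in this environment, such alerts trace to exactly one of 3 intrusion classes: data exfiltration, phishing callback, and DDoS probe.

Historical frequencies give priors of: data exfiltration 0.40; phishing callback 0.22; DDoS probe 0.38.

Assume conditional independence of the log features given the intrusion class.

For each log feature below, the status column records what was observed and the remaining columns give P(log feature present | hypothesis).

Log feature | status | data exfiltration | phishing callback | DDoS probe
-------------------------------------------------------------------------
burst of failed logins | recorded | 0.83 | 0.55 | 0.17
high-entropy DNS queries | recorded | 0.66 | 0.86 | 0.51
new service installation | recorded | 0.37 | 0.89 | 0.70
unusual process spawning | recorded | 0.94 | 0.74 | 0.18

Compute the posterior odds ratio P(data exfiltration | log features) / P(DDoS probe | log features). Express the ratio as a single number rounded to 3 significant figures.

Posterior odds equal prior odds times the likelihood ratio; only the two competing hypotheses matter.
  data exfiltration: 0.40 × 0.83 × 0.66 × 0.37 × 0.94 = 0.07621
  DDoS probe: 0.38 × 0.17 × 0.51 × 0.70 × 0.18 = 0.0041512
Odds(data exfiltration : DDoS probe) = 0.07621 / 0.0041512 ≈ 18.4.

18.4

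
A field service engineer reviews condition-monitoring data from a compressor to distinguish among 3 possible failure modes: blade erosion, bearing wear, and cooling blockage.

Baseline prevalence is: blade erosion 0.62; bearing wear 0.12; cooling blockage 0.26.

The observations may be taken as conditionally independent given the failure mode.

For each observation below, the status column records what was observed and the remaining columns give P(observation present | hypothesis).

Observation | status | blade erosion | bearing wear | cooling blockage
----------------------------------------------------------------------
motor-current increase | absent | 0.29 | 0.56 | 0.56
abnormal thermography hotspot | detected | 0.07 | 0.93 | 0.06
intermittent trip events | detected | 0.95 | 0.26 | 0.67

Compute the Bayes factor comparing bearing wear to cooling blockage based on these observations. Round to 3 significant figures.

6.01

Take the product of per-observation likelihoods under each hypothesis (using 1 − P(present | H) for each absent observation), then divide.
  bearing wear: (1 − 0.56) × 0.93 × 0.26 = 0.10639
  cooling blockage: (1 − 0.56) × 0.06 × 0.67 = 0.017688
Bayes factor = 0.10639 / 0.017688 ≈ 6.01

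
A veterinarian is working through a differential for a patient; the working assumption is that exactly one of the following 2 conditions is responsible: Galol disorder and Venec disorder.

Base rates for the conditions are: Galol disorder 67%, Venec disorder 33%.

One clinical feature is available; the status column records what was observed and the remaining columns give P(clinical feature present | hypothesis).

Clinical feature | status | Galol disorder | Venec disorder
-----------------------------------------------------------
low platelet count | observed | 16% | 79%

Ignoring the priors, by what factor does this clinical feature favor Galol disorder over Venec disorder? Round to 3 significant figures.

The Bayes factor is the ratio of the two likelihoods.
  Galol disorder: 0.16
  Venec disorder: 0.79
Bayes factor = 0.16 / 0.79 ≈ 0.203

0.203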